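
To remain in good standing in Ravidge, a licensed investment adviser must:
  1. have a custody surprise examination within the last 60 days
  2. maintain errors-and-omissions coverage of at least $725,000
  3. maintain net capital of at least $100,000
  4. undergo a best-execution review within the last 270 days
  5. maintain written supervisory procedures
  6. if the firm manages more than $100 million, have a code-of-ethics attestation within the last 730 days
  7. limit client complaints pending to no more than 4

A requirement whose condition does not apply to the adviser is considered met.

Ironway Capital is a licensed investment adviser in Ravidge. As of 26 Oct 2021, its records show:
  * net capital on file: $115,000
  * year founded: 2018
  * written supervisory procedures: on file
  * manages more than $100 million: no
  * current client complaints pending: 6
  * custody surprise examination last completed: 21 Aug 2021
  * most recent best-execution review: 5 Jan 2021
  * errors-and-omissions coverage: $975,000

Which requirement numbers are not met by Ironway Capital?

1, 4, 7

1. custody surprise examination 66 days ago vs limit 60 → not met
2. errors-and-omissions coverage $975,000 ≥ $725,000 → met
3. net capital $115,000 ≥ $100,000 → met
4. best-execution review 294 days ago vs limit 270 → not met
5. written supervisory procedures present → met
6. condition 'manages more than $100 million' does not hold → requirement n/a → met
7. client complaints pending 6 > 4 → not met
Not met: 1, 4, 7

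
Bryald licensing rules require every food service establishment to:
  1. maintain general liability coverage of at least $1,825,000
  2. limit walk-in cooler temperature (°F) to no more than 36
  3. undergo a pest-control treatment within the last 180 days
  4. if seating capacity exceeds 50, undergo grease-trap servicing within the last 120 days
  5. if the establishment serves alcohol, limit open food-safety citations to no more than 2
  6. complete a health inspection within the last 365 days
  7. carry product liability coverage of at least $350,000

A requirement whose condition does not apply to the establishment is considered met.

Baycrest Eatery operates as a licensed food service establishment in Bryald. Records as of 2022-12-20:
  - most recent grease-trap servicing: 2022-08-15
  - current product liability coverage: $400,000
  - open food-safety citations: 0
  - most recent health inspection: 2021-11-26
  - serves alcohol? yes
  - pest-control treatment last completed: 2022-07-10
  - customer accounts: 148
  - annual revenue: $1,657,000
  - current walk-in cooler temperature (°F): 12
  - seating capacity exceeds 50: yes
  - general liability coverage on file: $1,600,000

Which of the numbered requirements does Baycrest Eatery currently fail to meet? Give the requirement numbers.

1, 4, 6

1. general liability coverage $1,600,000 < $1,825,000 → not met
2. walk-in cooler temperature (°F) 12 ≤ 36 → met
3. pest-control treatment 163 days ago vs limit 180 → met
4. condition 'seating capacity exceeds 50' holds; grease-trap servicing 127 days ago vs limit 120 → not met
5. condition 'serves alcohol' holds; open food-safety citations 0 ≤ 2 → met
6. health inspection 389 days ago vs limit 365 → not met
7. product liability coverage $400,000 ≥ $350,000 → met
Not met: 1, 4, 6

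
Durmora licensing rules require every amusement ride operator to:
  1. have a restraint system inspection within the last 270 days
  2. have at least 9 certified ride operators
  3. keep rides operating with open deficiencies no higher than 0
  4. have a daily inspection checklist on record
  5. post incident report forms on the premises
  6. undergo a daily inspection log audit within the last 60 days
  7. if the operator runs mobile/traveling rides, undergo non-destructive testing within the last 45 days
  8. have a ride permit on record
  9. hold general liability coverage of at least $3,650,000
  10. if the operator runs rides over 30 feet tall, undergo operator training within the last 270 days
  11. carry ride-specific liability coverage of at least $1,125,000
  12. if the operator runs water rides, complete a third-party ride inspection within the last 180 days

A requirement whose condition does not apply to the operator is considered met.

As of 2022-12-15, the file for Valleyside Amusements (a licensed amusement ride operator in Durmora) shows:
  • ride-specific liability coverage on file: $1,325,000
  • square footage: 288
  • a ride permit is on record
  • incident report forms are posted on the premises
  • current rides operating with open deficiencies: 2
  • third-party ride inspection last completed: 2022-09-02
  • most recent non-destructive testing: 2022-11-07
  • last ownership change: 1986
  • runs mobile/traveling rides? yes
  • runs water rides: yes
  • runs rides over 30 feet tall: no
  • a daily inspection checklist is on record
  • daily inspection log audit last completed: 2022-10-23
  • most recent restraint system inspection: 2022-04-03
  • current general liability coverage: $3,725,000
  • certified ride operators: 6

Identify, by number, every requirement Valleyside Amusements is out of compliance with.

1. restraint system inspection 256 days ago vs limit 270 → met
2. certified ride operators 6 < 9 → not met
3. rides operating with open deficiencies 2 > 0 → not met
4. daily inspection checklist present → met
5. incident report forms present → met
6. daily inspection log audit 53 days ago vs limit 60 → met
7. condition 'runs mobile/traveling rides' holds; non-destructive testing 38 days ago vs limit 45 → met
8. ride permit present → met
9. general liability coverage $3,725,000 ≥ $3,650,000 → met
10. condition 'runs rides over 30 feet tall' does not hold → requirement n/a → met
11. ride-specific liability coverage $1,325,000 ≥ $1,125,000 → met
12. condition 'runs water rides' holds; third-party ride inspection 104 days ago vs limit 180 → met
Not met: 2, 3

2, 3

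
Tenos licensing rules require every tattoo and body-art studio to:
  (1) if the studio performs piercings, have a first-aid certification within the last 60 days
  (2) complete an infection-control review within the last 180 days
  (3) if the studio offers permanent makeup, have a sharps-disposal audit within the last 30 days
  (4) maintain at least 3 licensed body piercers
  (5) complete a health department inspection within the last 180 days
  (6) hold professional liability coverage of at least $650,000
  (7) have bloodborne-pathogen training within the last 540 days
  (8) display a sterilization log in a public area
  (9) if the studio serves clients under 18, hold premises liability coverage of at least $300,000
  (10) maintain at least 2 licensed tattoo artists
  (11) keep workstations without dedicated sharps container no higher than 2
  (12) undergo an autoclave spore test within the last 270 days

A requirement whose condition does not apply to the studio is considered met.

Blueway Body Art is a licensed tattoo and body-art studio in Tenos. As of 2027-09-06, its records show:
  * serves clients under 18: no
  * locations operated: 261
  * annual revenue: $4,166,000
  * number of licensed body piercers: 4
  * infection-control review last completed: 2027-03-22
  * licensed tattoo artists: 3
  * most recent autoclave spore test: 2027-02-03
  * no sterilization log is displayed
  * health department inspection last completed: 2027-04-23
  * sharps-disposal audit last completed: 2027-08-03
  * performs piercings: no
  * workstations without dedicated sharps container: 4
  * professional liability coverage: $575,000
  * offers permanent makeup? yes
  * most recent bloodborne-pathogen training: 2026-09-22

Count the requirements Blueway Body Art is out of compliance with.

4

1. condition 'performs piercings' does not hold → requirement n/a → met
2. infection-control review 168 days ago vs limit 180 → met
3. condition 'offers permanent makeup' holds; sharps-disposal audit 34 days ago vs limit 30 → not met
4. licensed body piercers 4 ≥ 3 → met
5. health department inspection 136 days ago vs limit 180 → met
6. professional liability coverage $575,000 < $650,000 → not met
7. bloodborne-pathogen training 349 days ago vs limit 540 → met
8. sterilization log absent → not met
9. condition 'serves clients under 18' does not hold → requirement n/a → met
10. licensed tattoo artists 3 ≥ 2 → met
11. workstations without dedicated sharps container 4 > 2 → not met
12. autoclave spore test 215 days ago vs limit 270 → met
Not met: 4 of 12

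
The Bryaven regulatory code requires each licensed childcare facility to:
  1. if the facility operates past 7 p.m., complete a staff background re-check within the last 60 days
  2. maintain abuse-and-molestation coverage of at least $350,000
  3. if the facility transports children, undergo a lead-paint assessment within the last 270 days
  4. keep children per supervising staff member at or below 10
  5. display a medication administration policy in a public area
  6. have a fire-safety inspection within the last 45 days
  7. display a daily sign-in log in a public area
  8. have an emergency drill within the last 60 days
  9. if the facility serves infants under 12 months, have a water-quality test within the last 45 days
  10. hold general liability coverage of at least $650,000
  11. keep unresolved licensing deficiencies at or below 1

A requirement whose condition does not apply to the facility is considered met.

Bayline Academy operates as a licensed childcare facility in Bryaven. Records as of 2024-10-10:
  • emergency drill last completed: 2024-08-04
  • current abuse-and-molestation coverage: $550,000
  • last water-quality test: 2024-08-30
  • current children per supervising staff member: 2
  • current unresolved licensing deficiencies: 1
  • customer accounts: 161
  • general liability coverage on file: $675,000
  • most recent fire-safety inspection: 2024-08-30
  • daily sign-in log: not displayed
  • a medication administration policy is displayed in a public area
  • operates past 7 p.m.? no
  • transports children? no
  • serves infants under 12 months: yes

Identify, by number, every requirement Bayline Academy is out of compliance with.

7, 8

1. condition 'operates past 7 p.m.' does not hold → requirement n/a → met
2. abuse-and-molestation coverage $550,000 ≥ $350,000 → met
3. condition 'transports children' does not hold → requirement n/a → met
4. children per supervising staff member 2 ≤ 10 → met
5. medication administration policy present → met
6. fire-safety inspection 41 days ago vs limit 45 → met
7. daily sign-in log absent → not met
8. emergency drill 67 days ago vs limit 60 → not met
9. condition 'serves infants under 12 months' holds; water-quality test 41 days ago vs limit 45 → met
10. general liability coverage $675,000 ≥ $650,000 → met
11. unresolved licensing deficiencies 1 ≤ 1 → met
Not met: 7, 8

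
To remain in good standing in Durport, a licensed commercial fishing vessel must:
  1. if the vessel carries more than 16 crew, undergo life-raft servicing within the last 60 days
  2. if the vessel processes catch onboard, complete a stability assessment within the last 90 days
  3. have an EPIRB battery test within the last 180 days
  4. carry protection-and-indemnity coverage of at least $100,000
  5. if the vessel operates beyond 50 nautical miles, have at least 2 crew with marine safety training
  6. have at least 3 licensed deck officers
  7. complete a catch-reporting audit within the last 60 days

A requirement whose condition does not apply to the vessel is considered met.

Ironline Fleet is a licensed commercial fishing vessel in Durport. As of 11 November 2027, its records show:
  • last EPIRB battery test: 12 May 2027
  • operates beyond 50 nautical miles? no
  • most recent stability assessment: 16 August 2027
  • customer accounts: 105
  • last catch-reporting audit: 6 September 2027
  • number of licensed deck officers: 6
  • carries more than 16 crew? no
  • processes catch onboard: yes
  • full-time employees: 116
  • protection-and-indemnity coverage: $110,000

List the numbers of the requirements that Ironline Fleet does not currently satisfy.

1. condition 'carries more than 16 crew' does not hold → requirement n/a → met
2. condition 'processes catch onboard' holds; stability assessment 87 days ago vs limit 90 → met
3. EPIRB battery test 183 days ago vs limit 180 → not met
4. protection-and-indemnity coverage $110,000 ≥ $100,000 → met
5. condition 'operates beyond 50 nautical miles' does not hold → requirement n/a → met
6. licensed deck officers 6 ≥ 3 → met
7. catch-reporting audit 66 days ago vs limit 60 → not met
Not met: 3, 7

3, 7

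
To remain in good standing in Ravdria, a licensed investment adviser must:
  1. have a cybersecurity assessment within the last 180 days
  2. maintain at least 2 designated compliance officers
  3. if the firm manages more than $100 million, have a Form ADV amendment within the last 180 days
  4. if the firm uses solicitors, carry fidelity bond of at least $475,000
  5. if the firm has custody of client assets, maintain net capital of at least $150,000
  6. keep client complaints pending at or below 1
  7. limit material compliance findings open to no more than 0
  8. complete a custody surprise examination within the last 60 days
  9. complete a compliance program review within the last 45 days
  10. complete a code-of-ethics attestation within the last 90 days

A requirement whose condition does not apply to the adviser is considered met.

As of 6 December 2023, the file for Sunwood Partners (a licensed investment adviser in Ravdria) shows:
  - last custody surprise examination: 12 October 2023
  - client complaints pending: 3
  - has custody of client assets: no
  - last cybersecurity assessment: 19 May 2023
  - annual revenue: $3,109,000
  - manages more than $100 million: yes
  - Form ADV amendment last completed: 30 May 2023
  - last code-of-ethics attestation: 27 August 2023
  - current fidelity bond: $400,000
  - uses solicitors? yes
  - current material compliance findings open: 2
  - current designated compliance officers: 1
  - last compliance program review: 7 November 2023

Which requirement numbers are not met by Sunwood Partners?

1, 2, 3, 4, 6, 7, 10

1. cybersecurity assessment 201 days ago vs limit 180 → not met
2. designated compliance officers 1 < 2 → not met
3. condition 'manages more than $100 million' holds; Form ADV amendment 190 days ago vs limit 180 → not met
4. condition 'uses solicitors' holds; fidelity bond $400,000 < $475,000 → not met
5. condition 'has custody of client assets' does not hold → requirement n/a → met
6. client complaints pending 3 > 1 → not met
7. material compliance findings open 2 > 0 → not met
8. custody surprise examination 55 days ago vs limit 60 → met
9. compliance program review 29 days ago vs limit 45 → met
10. code-of-ethics attestation 101 days ago vs limit 90 → not met
Not met: 1, 2, 3, 4, 6, 7, 10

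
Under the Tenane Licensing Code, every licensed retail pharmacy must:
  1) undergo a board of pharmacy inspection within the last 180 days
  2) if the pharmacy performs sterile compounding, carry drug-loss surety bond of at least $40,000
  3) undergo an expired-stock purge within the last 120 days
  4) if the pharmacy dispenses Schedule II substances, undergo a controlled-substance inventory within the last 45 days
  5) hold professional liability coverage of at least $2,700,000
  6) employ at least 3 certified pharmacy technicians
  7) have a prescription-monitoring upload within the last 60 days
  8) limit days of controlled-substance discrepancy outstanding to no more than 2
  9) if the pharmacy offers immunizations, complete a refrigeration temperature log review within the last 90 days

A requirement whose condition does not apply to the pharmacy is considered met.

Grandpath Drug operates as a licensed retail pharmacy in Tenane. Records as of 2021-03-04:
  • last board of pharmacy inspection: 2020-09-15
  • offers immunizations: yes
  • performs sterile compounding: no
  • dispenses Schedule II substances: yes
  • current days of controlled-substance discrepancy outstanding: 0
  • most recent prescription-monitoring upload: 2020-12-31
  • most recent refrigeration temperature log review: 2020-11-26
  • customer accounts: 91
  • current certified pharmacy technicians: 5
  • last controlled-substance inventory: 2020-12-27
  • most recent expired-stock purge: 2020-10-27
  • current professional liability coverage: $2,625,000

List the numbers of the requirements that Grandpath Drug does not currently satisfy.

1. board of pharmacy inspection 170 days ago vs limit 180 → met
2. condition 'performs sterile compounding' does not hold → requirement n/a → met
3. expired-stock purge 128 days ago vs limit 120 → not met
4. condition 'dispenses Schedule II substances' holds; controlled-substance inventory 67 days ago vs limit 45 → not met
5. professional liability coverage $2,625,000 < $2,700,000 → not met
6. certified pharmacy technicians 5 ≥ 3 → met
7. prescription-monitoring upload 63 days ago vs limit 60 → not met
8. days of controlled-substance discrepancy outstanding 0 ≤ 2 → met
9. condition 'offers immunizations' holds; refrigeration temperature log review 98 days ago vs limit 90 → not met
Not met: 3, 4, 5, 7, 9

3, 4, 5, 7, 9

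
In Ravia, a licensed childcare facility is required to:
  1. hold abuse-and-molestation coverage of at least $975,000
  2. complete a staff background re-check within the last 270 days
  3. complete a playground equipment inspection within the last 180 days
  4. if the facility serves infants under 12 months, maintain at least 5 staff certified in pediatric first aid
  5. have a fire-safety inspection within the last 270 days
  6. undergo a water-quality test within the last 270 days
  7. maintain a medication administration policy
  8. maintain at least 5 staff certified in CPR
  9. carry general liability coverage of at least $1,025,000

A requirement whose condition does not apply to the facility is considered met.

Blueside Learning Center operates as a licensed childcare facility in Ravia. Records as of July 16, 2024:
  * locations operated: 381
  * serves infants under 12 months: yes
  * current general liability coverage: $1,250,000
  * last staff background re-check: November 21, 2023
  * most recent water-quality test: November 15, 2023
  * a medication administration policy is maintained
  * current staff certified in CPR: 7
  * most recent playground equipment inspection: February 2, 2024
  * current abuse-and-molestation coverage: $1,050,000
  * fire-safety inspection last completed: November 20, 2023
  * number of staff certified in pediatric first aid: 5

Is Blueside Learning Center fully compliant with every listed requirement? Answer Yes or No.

1. abuse-and-molestation coverage $1,050,000 ≥ $975,000 → met
2. staff background re-check 238 days ago vs limit 270 → met
3. playground equipment inspection 165 days ago vs limit 180 → met
4. condition 'serves infants under 12 months' holds; staff certified in pediatric first aid 5 ≥ 5 → met
5. fire-safety inspection 239 days ago vs limit 270 → met
6. water-quality test 244 days ago vs limit 270 → met
7. medication administration policy present → met
8. staff certified in CPR 7 ≥ 5 → met
9. general liability coverage $1,250,000 ≥ $1,025,000 → met
All met.

Yes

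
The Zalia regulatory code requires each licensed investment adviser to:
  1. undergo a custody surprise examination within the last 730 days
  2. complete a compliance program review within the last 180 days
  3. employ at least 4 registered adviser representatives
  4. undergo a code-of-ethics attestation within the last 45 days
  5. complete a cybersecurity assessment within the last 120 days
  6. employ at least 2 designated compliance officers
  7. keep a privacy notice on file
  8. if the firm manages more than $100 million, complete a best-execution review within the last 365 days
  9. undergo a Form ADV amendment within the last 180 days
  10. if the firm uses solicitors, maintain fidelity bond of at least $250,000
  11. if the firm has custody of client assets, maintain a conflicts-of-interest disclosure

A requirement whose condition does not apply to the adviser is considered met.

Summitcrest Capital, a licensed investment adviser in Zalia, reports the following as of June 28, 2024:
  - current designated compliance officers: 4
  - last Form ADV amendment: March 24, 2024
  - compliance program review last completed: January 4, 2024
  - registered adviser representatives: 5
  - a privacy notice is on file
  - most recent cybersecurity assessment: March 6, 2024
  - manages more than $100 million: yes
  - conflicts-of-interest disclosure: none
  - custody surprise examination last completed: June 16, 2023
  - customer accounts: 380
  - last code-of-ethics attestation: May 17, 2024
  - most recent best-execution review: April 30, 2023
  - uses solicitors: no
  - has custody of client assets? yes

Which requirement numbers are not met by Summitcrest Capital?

1. custody surprise examination 378 days ago vs limit 730 → met
2. compliance program review 176 days ago vs limit 180 → met
3. registered adviser representatives 5 ≥ 4 → met
4. code-of-ethics attestation 42 days ago vs limit 45 → met
5. cybersecurity assessment 114 days ago vs limit 120 → met
6. designated compliance officers 4 ≥ 2 → met
7. privacy notice present → met
8. condition 'manages more than $100 million' holds; best-execution review 425 days ago vs limit 365 → not met
9. Form ADV amendment 96 days ago vs limit 180 → met
10. condition 'uses solicitors' does not hold → requirement n/a → met
11. condition 'has custody of client assets' holds; conflicts-of-interest disclosure absent → not met
Not met: 8, 11

8, 11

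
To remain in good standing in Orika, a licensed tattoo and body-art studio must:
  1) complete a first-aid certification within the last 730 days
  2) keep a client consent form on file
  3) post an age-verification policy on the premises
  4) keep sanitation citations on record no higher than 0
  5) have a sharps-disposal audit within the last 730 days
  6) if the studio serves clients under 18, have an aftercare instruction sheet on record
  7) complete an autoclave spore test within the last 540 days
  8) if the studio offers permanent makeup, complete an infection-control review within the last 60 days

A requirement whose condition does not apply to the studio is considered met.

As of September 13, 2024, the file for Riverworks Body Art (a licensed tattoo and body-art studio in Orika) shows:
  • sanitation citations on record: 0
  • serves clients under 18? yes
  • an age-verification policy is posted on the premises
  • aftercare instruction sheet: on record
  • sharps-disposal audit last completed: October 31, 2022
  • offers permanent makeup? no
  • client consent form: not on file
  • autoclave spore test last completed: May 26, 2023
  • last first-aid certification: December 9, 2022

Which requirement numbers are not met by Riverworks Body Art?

2

1. first-aid certification 644 days ago vs limit 730 → met
2. client consent form absent → not met
3. age-verification policy present → met
4. sanitation citations on record 0 ≤ 0 → met
5. sharps-disposal audit 683 days ago vs limit 730 → met
6. condition 'serves clients under 18' holds; aftercare instruction sheet present → met
7. autoclave spore test 476 days ago vs limit 540 → met
8. condition 'offers permanent makeup' does not hold → requirement n/a → met
Not met: 2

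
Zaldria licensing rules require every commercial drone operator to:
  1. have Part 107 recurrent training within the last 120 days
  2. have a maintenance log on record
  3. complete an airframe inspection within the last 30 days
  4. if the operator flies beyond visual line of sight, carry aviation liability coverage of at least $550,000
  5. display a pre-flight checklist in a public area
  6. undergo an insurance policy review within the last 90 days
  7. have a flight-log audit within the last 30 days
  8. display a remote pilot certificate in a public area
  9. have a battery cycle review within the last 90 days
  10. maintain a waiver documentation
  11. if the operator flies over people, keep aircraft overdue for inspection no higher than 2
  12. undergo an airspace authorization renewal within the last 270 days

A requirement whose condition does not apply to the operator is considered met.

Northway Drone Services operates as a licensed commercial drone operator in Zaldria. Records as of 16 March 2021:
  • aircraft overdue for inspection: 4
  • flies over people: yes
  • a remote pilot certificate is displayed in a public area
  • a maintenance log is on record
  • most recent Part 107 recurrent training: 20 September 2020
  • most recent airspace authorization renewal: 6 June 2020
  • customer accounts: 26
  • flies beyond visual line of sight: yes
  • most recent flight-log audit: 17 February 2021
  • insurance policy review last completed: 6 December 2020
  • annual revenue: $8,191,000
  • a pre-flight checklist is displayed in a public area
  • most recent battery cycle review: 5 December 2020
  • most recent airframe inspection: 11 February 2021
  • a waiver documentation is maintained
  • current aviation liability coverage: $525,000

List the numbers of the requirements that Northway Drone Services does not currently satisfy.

1, 3, 4, 6, 9, 11, 12

1. Part 107 recurrent training 177 days ago vs limit 120 → not met
2. maintenance log present → met
3. airframe inspection 33 days ago vs limit 30 → not met
4. condition 'flies beyond visual line of sight' holds; aviation liability coverage $525,000 < $550,000 → not met
5. pre-flight checklist present → met
6. insurance policy review 100 days ago vs limit 90 → not met
7. flight-log audit 27 days ago vs limit 30 → met
8. remote pilot certificate present → met
9. battery cycle review 101 days ago vs limit 90 → not met
10. waiver documentation present → met
11. condition 'flies over people' holds; aircraft overdue for inspection 4 > 2 → not met
12. airspace authorization renewal 283 days ago vs limit 270 → not met
Not met: 1, 3, 4, 6, 9, 11, 12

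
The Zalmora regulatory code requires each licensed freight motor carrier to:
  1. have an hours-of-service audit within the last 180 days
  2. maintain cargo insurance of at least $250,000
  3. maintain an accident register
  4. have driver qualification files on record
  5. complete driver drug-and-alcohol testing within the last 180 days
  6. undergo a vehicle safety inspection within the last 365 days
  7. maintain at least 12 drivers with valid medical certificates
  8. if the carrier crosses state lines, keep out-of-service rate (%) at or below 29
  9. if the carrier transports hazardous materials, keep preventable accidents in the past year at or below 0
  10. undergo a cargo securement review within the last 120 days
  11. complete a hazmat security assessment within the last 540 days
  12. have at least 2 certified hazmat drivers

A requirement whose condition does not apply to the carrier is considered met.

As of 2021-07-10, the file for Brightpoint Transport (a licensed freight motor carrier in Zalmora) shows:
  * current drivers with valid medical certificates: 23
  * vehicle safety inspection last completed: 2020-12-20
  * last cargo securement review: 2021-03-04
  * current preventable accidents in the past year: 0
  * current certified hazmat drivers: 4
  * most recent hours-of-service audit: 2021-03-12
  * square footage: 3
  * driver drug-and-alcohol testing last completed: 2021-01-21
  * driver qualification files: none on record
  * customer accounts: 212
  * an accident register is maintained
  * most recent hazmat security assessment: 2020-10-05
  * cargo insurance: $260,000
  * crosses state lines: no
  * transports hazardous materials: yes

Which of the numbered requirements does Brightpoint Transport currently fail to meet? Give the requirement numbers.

4, 10

1. hours-of-service audit 120 days ago vs limit 180 → met
2. cargo insurance $260,000 ≥ $250,000 → met
3. accident register present → met
4. driver qualification files absent → not met
5. driver drug-and-alcohol testing 170 days ago vs limit 180 → met
6. vehicle safety inspection 202 days ago vs limit 365 → met
7. drivers with valid medical certificates 23 ≥ 12 → met
8. condition 'crosses state lines' does not hold → requirement n/a → met
9. condition 'transports hazardous materials' holds; preventable accidents in the past year 0 ≤ 0 → met
10. cargo securement review 128 days ago vs limit 120 → not met
11. hazmat security assessment 278 days ago vs limit 540 → met
12. certified hazmat drivers 4 ≥ 2 → met
Not met: 4, 10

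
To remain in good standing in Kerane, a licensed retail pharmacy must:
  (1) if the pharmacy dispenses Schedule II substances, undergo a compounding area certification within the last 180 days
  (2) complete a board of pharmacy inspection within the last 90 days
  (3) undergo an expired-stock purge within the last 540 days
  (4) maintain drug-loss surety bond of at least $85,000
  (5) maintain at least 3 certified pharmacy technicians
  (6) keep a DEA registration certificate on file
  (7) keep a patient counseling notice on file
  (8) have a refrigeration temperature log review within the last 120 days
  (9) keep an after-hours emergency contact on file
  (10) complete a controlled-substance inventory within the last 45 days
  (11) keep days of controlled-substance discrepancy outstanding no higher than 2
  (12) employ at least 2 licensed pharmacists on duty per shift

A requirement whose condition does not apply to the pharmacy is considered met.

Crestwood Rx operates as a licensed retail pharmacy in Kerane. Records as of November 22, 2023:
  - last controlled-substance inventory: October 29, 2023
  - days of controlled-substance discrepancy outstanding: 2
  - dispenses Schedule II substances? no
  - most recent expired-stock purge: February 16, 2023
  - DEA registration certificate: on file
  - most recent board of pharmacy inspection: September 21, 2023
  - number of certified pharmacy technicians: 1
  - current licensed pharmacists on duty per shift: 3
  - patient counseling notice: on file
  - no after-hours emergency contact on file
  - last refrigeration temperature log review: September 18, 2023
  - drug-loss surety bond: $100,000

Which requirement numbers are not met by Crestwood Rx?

1. condition 'dispenses Schedule II substances' does not hold → requirement n/a → met
2. board of pharmacy inspection 62 days ago vs limit 90 → met
3. expired-stock purge 279 days ago vs limit 540 → met
4. drug-loss surety bond $100,000 ≥ $85,000 → met
5. certified pharmacy technicians 1 < 3 → not met
6. DEA registration certificate present → met
7. patient counseling notice present → met
8. refrigeration temperature log review 65 days ago vs limit 120 → met
9. after-hours emergency contact absent → not met
10. controlled-substance inventory 24 days ago vs limit 45 → met
11. days of controlled-substance discrepancy outstanding 2 ≤ 2 → met
12. licensed pharmacists on duty per shift 3 ≥ 2 → met
Not met: 5, 9

5, 9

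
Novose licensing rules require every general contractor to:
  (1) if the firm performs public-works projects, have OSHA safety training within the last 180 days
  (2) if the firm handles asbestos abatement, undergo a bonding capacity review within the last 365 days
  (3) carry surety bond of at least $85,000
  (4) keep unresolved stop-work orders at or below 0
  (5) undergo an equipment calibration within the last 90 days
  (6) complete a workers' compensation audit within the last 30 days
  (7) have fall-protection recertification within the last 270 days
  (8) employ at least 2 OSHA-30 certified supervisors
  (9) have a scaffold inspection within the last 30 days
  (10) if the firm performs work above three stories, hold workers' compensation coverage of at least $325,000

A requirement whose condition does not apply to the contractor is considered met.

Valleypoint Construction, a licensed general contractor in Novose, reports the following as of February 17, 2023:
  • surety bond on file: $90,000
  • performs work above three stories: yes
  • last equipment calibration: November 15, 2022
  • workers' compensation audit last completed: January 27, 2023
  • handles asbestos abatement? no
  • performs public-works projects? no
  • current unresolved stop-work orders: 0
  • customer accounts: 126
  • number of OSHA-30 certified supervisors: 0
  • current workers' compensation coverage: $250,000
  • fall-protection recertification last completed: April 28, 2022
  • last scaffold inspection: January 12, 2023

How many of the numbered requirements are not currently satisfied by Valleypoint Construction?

1. condition 'performs public-works projects' does not hold → requirement n/a → met
2. condition 'handles asbestos abatement' does not hold → requirement n/a → met
3. surety bond $90,000 ≥ $85,000 → met
4. unresolved stop-work orders 0 ≤ 0 → met
5. equipment calibration 94 days ago vs limit 90 → not met
6. workers' compensation audit 21 days ago vs limit 30 → met
7. fall-protection recertification 295 days ago vs limit 270 → not met
8. OSHA-30 certified supervisors 0 < 2 → not met
9. scaffold inspection 36 days ago vs limit 30 → not met
10. condition 'performs work above three stories' holds; workers' compensation coverage $250,000 < $325,000 → not met
Not met: 5 of 10

5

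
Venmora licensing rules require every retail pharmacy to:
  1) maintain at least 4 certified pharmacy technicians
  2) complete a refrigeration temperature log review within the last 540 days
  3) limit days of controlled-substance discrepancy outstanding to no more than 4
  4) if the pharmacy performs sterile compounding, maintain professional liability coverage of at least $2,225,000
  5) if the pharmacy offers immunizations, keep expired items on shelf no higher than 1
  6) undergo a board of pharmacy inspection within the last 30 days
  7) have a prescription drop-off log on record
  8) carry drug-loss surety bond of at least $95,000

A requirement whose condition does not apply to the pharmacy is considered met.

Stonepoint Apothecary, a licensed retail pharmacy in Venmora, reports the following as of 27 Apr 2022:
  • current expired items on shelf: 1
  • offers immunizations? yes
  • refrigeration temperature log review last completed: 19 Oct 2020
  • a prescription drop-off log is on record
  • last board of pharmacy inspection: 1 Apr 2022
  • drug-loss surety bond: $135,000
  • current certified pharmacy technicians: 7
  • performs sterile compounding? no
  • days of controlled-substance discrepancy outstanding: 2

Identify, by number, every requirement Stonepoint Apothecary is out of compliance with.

2

1. certified pharmacy technicians 7 ≥ 4 → met
2. refrigeration temperature log review 555 days ago vs limit 540 → not met
3. days of controlled-substance discrepancy outstanding 2 ≤ 4 → met
4. condition 'performs sterile compounding' does not hold → requirement n/a → met
5. condition 'offers immunizations' holds; expired items on shelf 1 ≤ 1 → met
6. board of pharmacy inspection 26 days ago vs limit 30 → met
7. prescription drop-off log present → met
8. drug-loss surety bond $135,000 ≥ $95,000 → met
Not met: 2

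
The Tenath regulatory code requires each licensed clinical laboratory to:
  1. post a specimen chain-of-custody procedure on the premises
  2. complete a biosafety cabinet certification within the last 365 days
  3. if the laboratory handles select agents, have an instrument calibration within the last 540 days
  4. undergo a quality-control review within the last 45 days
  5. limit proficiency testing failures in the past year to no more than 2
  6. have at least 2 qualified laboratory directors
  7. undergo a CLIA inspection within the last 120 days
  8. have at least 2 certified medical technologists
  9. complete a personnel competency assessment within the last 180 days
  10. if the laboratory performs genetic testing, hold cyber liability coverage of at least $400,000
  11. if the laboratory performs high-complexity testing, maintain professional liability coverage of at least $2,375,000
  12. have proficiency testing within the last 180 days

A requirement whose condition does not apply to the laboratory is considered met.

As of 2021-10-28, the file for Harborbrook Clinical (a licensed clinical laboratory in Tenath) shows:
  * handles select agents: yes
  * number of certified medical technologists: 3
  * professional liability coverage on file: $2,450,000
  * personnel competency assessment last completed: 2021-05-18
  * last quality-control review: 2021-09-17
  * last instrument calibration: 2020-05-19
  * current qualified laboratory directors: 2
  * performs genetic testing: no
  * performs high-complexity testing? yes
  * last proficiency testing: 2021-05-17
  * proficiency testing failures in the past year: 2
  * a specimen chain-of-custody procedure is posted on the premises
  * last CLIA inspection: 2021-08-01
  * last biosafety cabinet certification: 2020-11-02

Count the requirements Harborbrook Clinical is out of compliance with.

0

1. specimen chain-of-custody procedure present → met
2. biosafety cabinet certification 360 days ago vs limit 365 → met
3. condition 'handles select agents' holds; instrument calibration 527 days ago vs limit 540 → met
4. quality-control review 41 days ago vs limit 45 → met
5. proficiency testing failures in the past year 2 ≤ 2 → met
6. qualified laboratory directors 2 ≥ 2 → met
7. CLIA inspection 88 days ago vs limit 120 → met
8. certified medical technologists 3 ≥ 2 → met
9. personnel competency assessment 163 days ago vs limit 180 → met
10. condition 'performs genetic testing' does not hold → requirement n/a → met
11. condition 'performs high-complexity testing' holds; professional liability coverage $2,450,000 ≥ $2,375,000 → met
12. proficiency testing 164 days ago vs limit 180 → met
Not met: 0 of 12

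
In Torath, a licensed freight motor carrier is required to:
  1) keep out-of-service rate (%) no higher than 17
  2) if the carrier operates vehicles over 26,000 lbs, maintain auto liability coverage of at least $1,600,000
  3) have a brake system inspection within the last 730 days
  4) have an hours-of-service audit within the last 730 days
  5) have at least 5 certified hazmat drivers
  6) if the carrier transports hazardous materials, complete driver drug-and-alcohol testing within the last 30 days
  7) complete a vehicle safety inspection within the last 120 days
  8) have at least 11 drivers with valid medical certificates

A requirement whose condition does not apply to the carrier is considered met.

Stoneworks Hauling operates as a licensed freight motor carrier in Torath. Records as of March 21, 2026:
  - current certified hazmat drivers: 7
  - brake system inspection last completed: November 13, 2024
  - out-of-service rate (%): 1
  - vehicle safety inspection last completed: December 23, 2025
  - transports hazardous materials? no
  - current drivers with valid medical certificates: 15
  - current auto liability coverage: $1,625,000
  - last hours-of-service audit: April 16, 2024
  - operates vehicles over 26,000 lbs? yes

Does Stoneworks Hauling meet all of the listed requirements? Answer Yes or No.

1. out-of-service rate (%) 1 ≤ 17 → met
2. condition 'operates vehicles over 26,000 lbs' holds; auto liability coverage $1,625,000 ≥ $1,600,000 → met
3. brake system inspection 493 days ago vs limit 730 → met
4. hours-of-service audit 704 days ago vs limit 730 → met
5. certified hazmat drivers 7 ≥ 5 → met
6. condition 'transports hazardous materials' does not hold → requirement n/a → met
7. vehicle safety inspection 88 days ago vs limit 120 → met
8. drivers with valid medical certificates 15 ≥ 11 → met
All met.

Yes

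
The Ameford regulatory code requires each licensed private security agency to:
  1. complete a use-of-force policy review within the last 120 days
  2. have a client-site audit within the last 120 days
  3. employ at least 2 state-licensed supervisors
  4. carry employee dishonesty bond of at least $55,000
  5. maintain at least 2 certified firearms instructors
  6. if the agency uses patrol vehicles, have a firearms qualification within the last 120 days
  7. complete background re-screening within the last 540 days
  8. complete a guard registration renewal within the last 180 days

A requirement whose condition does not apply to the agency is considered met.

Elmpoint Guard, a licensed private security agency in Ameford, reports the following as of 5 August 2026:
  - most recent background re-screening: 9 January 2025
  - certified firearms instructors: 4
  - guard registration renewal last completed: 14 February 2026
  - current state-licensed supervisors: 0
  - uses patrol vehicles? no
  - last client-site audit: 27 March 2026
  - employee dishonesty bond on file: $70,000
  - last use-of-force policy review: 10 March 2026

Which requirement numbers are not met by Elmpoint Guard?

1, 2, 3, 7

1. use-of-force policy review 148 days ago vs limit 120 → not met
2. client-site audit 131 days ago vs limit 120 → not met
3. state-licensed supervisors 0 < 2 → not met
4. employee dishonesty bond $70,000 ≥ $55,000 → met
5. certified firearms instructors 4 ≥ 2 → met
6. condition 'uses patrol vehicles' does not hold → requirement n/a → met
7. background re-screening 573 days ago vs limit 540 → not met
8. guard registration renewal 172 days ago vs limit 180 → met
Not met: 1, 2, 3, 7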